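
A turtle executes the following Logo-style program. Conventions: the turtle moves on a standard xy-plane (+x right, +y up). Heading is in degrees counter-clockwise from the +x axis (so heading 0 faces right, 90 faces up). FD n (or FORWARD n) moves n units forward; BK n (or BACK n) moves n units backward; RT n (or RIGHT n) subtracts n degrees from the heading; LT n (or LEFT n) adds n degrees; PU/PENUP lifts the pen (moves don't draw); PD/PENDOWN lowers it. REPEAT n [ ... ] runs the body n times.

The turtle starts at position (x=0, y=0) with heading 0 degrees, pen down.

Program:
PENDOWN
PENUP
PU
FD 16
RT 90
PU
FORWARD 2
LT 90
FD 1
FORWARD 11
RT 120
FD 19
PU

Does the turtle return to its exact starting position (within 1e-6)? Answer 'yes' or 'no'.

Answer: no

Derivation:
Executing turtle program step by step:
Start: pos=(0,0), heading=0, pen down
PD: pen down
PU: pen up
PU: pen up
FD 16: (0,0) -> (16,0) [heading=0, move]
RT 90: heading 0 -> 270
PU: pen up
FD 2: (16,0) -> (16,-2) [heading=270, move]
LT 90: heading 270 -> 0
FD 1: (16,-2) -> (17,-2) [heading=0, move]
FD 11: (17,-2) -> (28,-2) [heading=0, move]
RT 120: heading 0 -> 240
FD 19: (28,-2) -> (18.5,-18.454) [heading=240, move]
PU: pen up
Final: pos=(18.5,-18.454), heading=240, 0 segment(s) drawn

Start position: (0, 0)
Final position: (18.5, -18.454)
Distance = 26.131; >= 1e-6 -> NOT closed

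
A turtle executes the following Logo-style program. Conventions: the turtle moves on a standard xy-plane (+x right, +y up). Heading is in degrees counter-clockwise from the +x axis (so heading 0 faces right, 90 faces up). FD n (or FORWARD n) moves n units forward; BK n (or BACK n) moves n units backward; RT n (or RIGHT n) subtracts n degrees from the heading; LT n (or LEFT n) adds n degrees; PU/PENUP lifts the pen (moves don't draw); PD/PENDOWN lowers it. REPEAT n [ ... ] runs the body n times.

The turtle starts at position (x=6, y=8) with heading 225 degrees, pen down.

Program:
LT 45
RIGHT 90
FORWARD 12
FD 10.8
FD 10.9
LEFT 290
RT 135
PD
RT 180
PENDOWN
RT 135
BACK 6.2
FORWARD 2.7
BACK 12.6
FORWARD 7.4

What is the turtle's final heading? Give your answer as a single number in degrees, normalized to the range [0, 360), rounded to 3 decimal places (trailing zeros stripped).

Executing turtle program step by step:
Start: pos=(6,8), heading=225, pen down
LT 45: heading 225 -> 270
RT 90: heading 270 -> 180
FD 12: (6,8) -> (-6,8) [heading=180, draw]
FD 10.8: (-6,8) -> (-16.8,8) [heading=180, draw]
FD 10.9: (-16.8,8) -> (-27.7,8) [heading=180, draw]
LT 290: heading 180 -> 110
RT 135: heading 110 -> 335
PD: pen down
RT 180: heading 335 -> 155
PD: pen down
RT 135: heading 155 -> 20
BK 6.2: (-27.7,8) -> (-33.526,5.879) [heading=20, draw]
FD 2.7: (-33.526,5.879) -> (-30.989,6.803) [heading=20, draw]
BK 12.6: (-30.989,6.803) -> (-42.829,2.493) [heading=20, draw]
FD 7.4: (-42.829,2.493) -> (-35.875,5.024) [heading=20, draw]
Final: pos=(-35.875,5.024), heading=20, 7 segment(s) drawn

Answer: 20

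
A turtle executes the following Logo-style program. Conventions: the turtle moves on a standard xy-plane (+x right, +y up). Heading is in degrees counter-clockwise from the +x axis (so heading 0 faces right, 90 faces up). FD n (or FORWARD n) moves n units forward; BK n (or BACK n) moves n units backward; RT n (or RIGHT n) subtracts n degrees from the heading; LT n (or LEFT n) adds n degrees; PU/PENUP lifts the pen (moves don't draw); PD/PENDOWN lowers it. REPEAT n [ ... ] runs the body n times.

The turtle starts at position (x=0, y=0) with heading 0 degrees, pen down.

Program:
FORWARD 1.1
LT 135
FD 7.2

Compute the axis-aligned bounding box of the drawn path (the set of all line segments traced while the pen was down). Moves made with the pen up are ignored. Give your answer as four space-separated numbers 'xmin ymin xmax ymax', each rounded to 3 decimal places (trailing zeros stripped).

Answer: -3.991 0 1.1 5.091

Derivation:
Executing turtle program step by step:
Start: pos=(0,0), heading=0, pen down
FD 1.1: (0,0) -> (1.1,0) [heading=0, draw]
LT 135: heading 0 -> 135
FD 7.2: (1.1,0) -> (-3.991,5.091) [heading=135, draw]
Final: pos=(-3.991,5.091), heading=135, 2 segment(s) drawn

Segment endpoints: x in {-3.991, 0, 1.1}, y in {0, 5.091}
xmin=-3.991, ymin=0, xmax=1.1, ymax=5.091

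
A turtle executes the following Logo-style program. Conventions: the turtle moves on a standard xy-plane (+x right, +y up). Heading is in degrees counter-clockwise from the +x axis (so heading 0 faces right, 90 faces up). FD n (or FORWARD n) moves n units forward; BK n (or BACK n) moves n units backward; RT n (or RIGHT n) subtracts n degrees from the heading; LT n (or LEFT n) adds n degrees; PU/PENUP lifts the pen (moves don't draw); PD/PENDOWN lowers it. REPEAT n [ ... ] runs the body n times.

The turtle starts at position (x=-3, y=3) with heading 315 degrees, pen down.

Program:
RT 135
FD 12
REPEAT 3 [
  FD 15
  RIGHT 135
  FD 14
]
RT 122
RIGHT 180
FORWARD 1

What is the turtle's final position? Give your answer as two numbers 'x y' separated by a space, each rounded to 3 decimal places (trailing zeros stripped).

Executing turtle program step by step:
Start: pos=(-3,3), heading=315, pen down
RT 135: heading 315 -> 180
FD 12: (-3,3) -> (-15,3) [heading=180, draw]
REPEAT 3 [
  -- iteration 1/3 --
  FD 15: (-15,3) -> (-30,3) [heading=180, draw]
  RT 135: heading 180 -> 45
  FD 14: (-30,3) -> (-20.101,12.899) [heading=45, draw]
  -- iteration 2/3 --
  FD 15: (-20.101,12.899) -> (-9.494,23.506) [heading=45, draw]
  RT 135: heading 45 -> 270
  FD 14: (-9.494,23.506) -> (-9.494,9.506) [heading=270, draw]
  -- iteration 3/3 --
  FD 15: (-9.494,9.506) -> (-9.494,-5.494) [heading=270, draw]
  RT 135: heading 270 -> 135
  FD 14: (-9.494,-5.494) -> (-19.393,4.406) [heading=135, draw]
]
RT 122: heading 135 -> 13
RT 180: heading 13 -> 193
FD 1: (-19.393,4.406) -> (-20.368,4.181) [heading=193, draw]
Final: pos=(-20.368,4.181), heading=193, 8 segment(s) drawn

Answer: -20.368 4.181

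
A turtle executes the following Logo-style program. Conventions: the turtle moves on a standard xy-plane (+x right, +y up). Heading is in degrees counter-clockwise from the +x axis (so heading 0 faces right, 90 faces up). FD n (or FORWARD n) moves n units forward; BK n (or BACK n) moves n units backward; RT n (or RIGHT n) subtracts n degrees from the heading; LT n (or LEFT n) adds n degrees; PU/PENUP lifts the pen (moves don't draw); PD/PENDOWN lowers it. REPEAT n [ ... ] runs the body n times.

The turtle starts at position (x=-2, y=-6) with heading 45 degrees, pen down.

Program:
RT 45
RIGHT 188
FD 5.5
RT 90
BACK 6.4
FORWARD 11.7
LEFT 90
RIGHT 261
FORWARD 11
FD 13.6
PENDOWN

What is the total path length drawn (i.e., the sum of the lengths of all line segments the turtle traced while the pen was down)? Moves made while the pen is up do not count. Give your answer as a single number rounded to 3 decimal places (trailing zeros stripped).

Answer: 48.2

Derivation:
Executing turtle program step by step:
Start: pos=(-2,-6), heading=45, pen down
RT 45: heading 45 -> 0
RT 188: heading 0 -> 172
FD 5.5: (-2,-6) -> (-7.446,-5.235) [heading=172, draw]
RT 90: heading 172 -> 82
BK 6.4: (-7.446,-5.235) -> (-8.337,-11.572) [heading=82, draw]
FD 11.7: (-8.337,-11.572) -> (-6.709,0.014) [heading=82, draw]
LT 90: heading 82 -> 172
RT 261: heading 172 -> 271
FD 11: (-6.709,0.014) -> (-6.517,-10.984) [heading=271, draw]
FD 13.6: (-6.517,-10.984) -> (-6.28,-24.582) [heading=271, draw]
PD: pen down
Final: pos=(-6.28,-24.582), heading=271, 5 segment(s) drawn

Segment lengths:
  seg 1: (-2,-6) -> (-7.446,-5.235), length = 5.5
  seg 2: (-7.446,-5.235) -> (-8.337,-11.572), length = 6.4
  seg 3: (-8.337,-11.572) -> (-6.709,0.014), length = 11.7
  seg 4: (-6.709,0.014) -> (-6.517,-10.984), length = 11
  seg 5: (-6.517,-10.984) -> (-6.28,-24.582), length = 13.6
Total = 48.2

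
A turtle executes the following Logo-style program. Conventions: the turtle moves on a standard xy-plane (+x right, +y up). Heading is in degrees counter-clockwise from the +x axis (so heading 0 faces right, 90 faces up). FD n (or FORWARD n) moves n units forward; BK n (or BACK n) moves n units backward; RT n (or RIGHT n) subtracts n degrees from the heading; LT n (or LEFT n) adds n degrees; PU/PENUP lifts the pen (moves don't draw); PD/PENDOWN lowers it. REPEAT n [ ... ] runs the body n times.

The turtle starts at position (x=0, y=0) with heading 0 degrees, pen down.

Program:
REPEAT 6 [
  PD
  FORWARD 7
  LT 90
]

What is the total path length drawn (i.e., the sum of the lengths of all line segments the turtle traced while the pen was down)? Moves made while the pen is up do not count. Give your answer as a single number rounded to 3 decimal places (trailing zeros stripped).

Executing turtle program step by step:
Start: pos=(0,0), heading=0, pen down
REPEAT 6 [
  -- iteration 1/6 --
  PD: pen down
  FD 7: (0,0) -> (7,0) [heading=0, draw]
  LT 90: heading 0 -> 90
  -- iteration 2/6 --
  PD: pen down
  FD 7: (7,0) -> (7,7) [heading=90, draw]
  LT 90: heading 90 -> 180
  -- iteration 3/6 --
  PD: pen down
  FD 7: (7,7) -> (0,7) [heading=180, draw]
  LT 90: heading 180 -> 270
  -- iteration 4/6 --
  PD: pen down
  FD 7: (0,7) -> (0,0) [heading=270, draw]
  LT 90: heading 270 -> 0
  -- iteration 5/6 --
  PD: pen down
  FD 7: (0,0) -> (7,0) [heading=0, draw]
  LT 90: heading 0 -> 90
  -- iteration 6/6 --
  PD: pen down
  FD 7: (7,0) -> (7,7) [heading=90, draw]
  LT 90: heading 90 -> 180
]
Final: pos=(7,7), heading=180, 6 segment(s) drawn

Segment lengths:
  seg 1: (0,0) -> (7,0), length = 7
  seg 2: (7,0) -> (7,7), length = 7
  seg 3: (7,7) -> (0,7), length = 7
  seg 4: (0,7) -> (0,0), length = 7
  seg 5: (0,0) -> (7,0), length = 7
  seg 6: (7,0) -> (7,7), length = 7
Total = 42

Answer: 42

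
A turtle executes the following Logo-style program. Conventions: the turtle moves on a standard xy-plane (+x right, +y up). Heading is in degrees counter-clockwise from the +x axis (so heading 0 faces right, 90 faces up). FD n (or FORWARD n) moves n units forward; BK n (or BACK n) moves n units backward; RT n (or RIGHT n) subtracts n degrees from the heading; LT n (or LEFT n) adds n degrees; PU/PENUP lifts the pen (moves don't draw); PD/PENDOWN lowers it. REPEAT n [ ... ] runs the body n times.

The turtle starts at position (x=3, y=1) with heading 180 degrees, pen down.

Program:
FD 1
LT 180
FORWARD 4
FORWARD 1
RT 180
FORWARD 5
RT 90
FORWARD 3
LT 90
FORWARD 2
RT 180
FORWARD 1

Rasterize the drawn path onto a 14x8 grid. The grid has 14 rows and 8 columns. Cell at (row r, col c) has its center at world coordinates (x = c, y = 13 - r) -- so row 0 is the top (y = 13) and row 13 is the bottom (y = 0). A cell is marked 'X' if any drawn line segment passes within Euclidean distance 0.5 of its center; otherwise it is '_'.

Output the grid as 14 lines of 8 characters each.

Answer: ________
________
________
________
________
________
________
________
________
XXX_____
__X_____
__X_____
__XXXXXX
________

Derivation:
Segment 0: (3,1) -> (2,1)
Segment 1: (2,1) -> (6,1)
Segment 2: (6,1) -> (7,1)
Segment 3: (7,1) -> (2,1)
Segment 4: (2,1) -> (2,4)
Segment 5: (2,4) -> (0,4)
Segment 6: (0,4) -> (1,4)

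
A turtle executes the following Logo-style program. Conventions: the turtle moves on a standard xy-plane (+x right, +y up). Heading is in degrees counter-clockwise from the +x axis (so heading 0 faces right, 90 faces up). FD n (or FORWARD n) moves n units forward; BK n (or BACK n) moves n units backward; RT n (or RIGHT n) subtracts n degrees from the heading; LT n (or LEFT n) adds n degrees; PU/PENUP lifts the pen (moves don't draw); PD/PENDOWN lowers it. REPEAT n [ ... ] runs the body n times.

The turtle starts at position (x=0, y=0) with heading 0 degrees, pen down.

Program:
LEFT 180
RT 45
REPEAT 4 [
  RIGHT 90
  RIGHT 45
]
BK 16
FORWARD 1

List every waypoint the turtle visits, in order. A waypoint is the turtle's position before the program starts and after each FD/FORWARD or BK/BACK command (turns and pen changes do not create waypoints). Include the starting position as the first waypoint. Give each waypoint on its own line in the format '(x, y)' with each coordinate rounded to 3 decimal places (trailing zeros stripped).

Executing turtle program step by step:
Start: pos=(0,0), heading=0, pen down
LT 180: heading 0 -> 180
RT 45: heading 180 -> 135
REPEAT 4 [
  -- iteration 1/4 --
  RT 90: heading 135 -> 45
  RT 45: heading 45 -> 0
  -- iteration 2/4 --
  RT 90: heading 0 -> 270
  RT 45: heading 270 -> 225
  -- iteration 3/4 --
  RT 90: heading 225 -> 135
  RT 45: heading 135 -> 90
  -- iteration 4/4 --
  RT 90: heading 90 -> 0
  RT 45: heading 0 -> 315
]
BK 16: (0,0) -> (-11.314,11.314) [heading=315, draw]
FD 1: (-11.314,11.314) -> (-10.607,10.607) [heading=315, draw]
Final: pos=(-10.607,10.607), heading=315, 2 segment(s) drawn
Waypoints (3 total):
(0, 0)
(-11.314, 11.314)
(-10.607, 10.607)

Answer: (0, 0)
(-11.314, 11.314)
(-10.607, 10.607)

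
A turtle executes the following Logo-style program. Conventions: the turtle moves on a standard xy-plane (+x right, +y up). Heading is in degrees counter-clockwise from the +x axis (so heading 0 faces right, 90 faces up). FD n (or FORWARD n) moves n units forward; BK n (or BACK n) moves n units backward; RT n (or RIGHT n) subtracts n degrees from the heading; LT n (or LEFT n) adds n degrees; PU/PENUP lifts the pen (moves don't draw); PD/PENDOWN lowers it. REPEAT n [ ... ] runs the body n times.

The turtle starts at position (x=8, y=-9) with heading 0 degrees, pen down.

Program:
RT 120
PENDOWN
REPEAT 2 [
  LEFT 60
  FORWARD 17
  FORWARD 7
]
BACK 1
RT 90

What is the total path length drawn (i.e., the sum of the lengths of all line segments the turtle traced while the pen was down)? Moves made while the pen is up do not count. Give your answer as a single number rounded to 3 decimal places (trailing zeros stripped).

Executing turtle program step by step:
Start: pos=(8,-9), heading=0, pen down
RT 120: heading 0 -> 240
PD: pen down
REPEAT 2 [
  -- iteration 1/2 --
  LT 60: heading 240 -> 300
  FD 17: (8,-9) -> (16.5,-23.722) [heading=300, draw]
  FD 7: (16.5,-23.722) -> (20,-29.785) [heading=300, draw]
  -- iteration 2/2 --
  LT 60: heading 300 -> 0
  FD 17: (20,-29.785) -> (37,-29.785) [heading=0, draw]
  FD 7: (37,-29.785) -> (44,-29.785) [heading=0, draw]
]
BK 1: (44,-29.785) -> (43,-29.785) [heading=0, draw]
RT 90: heading 0 -> 270
Final: pos=(43,-29.785), heading=270, 5 segment(s) drawn

Segment lengths:
  seg 1: (8,-9) -> (16.5,-23.722), length = 17
  seg 2: (16.5,-23.722) -> (20,-29.785), length = 7
  seg 3: (20,-29.785) -> (37,-29.785), length = 17
  seg 4: (37,-29.785) -> (44,-29.785), length = 7
  seg 5: (44,-29.785) -> (43,-29.785), length = 1
Total = 49

Answer: 49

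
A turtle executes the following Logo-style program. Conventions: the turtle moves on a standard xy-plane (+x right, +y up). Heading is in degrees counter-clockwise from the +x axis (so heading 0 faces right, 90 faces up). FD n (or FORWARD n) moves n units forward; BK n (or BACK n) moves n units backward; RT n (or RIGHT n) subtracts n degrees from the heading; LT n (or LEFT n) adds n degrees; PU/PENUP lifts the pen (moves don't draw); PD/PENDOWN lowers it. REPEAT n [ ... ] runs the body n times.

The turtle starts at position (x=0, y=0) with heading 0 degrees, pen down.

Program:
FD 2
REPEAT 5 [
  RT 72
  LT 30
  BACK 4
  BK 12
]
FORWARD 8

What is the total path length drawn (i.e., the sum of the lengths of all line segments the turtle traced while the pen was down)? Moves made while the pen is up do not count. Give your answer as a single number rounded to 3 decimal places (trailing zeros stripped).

Answer: 90

Derivation:
Executing turtle program step by step:
Start: pos=(0,0), heading=0, pen down
FD 2: (0,0) -> (2,0) [heading=0, draw]
REPEAT 5 [
  -- iteration 1/5 --
  RT 72: heading 0 -> 288
  LT 30: heading 288 -> 318
  BK 4: (2,0) -> (-0.973,2.677) [heading=318, draw]
  BK 12: (-0.973,2.677) -> (-9.89,10.706) [heading=318, draw]
  -- iteration 2/5 --
  RT 72: heading 318 -> 246
  LT 30: heading 246 -> 276
  BK 4: (-9.89,10.706) -> (-10.308,14.684) [heading=276, draw]
  BK 12: (-10.308,14.684) -> (-11.563,26.618) [heading=276, draw]
  -- iteration 3/5 --
  RT 72: heading 276 -> 204
  LT 30: heading 204 -> 234
  BK 4: (-11.563,26.618) -> (-9.212,29.855) [heading=234, draw]
  BK 12: (-9.212,29.855) -> (-2.158,39.563) [heading=234, draw]
  -- iteration 4/5 --
  RT 72: heading 234 -> 162
  LT 30: heading 162 -> 192
  BK 4: (-2.158,39.563) -> (1.754,40.394) [heading=192, draw]
  BK 12: (1.754,40.394) -> (13.492,42.889) [heading=192, draw]
  -- iteration 5/5 --
  RT 72: heading 192 -> 120
  LT 30: heading 120 -> 150
  BK 4: (13.492,42.889) -> (16.956,40.889) [heading=150, draw]
  BK 12: (16.956,40.889) -> (27.349,34.889) [heading=150, draw]
]
FD 8: (27.349,34.889) -> (20.42,38.889) [heading=150, draw]
Final: pos=(20.42,38.889), heading=150, 12 segment(s) drawn

Segment lengths:
  seg 1: (0,0) -> (2,0), length = 2
  seg 2: (2,0) -> (-0.973,2.677), length = 4
  seg 3: (-0.973,2.677) -> (-9.89,10.706), length = 12
  seg 4: (-9.89,10.706) -> (-10.308,14.684), length = 4
  seg 5: (-10.308,14.684) -> (-11.563,26.618), length = 12
  seg 6: (-11.563,26.618) -> (-9.212,29.855), length = 4
  seg 7: (-9.212,29.855) -> (-2.158,39.563), length = 12
  seg 8: (-2.158,39.563) -> (1.754,40.394), length = 4
  seg 9: (1.754,40.394) -> (13.492,42.889), length = 12
  seg 10: (13.492,42.889) -> (16.956,40.889), length = 4
  seg 11: (16.956,40.889) -> (27.349,34.889), length = 12
  seg 12: (27.349,34.889) -> (20.42,38.889), length = 8
Total = 90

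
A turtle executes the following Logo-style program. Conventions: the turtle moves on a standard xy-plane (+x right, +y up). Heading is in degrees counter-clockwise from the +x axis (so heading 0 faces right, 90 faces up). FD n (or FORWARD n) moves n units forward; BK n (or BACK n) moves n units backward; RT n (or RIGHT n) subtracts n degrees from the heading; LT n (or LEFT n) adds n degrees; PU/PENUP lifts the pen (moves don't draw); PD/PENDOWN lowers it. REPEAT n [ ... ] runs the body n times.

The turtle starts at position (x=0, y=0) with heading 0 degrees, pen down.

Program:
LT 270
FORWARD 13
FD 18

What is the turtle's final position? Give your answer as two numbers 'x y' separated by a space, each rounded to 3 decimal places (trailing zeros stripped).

Answer: 0 -31

Derivation:
Executing turtle program step by step:
Start: pos=(0,0), heading=0, pen down
LT 270: heading 0 -> 270
FD 13: (0,0) -> (0,-13) [heading=270, draw]
FD 18: (0,-13) -> (0,-31) [heading=270, draw]
Final: pos=(0,-31), heading=270, 2 segment(s) drawn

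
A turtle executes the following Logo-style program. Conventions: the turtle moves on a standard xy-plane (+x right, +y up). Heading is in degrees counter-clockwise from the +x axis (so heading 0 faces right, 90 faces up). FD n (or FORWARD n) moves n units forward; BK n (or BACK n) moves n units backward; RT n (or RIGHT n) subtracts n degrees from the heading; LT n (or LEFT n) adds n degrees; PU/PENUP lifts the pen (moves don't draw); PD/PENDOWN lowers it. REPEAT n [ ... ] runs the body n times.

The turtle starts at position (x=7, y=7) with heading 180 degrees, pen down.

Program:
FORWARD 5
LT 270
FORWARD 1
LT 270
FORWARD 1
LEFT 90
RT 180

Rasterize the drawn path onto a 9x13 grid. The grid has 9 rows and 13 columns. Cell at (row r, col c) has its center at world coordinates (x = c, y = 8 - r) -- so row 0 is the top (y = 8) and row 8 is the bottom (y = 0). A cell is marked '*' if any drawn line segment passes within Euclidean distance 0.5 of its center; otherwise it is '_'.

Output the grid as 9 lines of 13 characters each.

Segment 0: (7,7) -> (2,7)
Segment 1: (2,7) -> (2,8)
Segment 2: (2,8) -> (3,8)

Answer: __**_________
__******_____
_____________
_____________
_____________
_____________
_____________
_____________
_____________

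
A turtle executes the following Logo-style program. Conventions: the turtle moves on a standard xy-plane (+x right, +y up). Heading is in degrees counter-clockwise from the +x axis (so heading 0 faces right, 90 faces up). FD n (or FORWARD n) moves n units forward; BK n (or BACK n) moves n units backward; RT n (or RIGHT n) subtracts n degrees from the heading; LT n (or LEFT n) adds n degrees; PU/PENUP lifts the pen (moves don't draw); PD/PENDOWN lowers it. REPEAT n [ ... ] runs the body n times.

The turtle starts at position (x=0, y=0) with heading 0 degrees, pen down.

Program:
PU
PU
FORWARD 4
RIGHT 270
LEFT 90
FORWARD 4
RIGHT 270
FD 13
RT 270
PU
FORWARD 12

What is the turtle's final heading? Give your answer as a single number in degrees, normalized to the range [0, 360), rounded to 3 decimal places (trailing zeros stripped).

Answer: 0

Derivation:
Executing turtle program step by step:
Start: pos=(0,0), heading=0, pen down
PU: pen up
PU: pen up
FD 4: (0,0) -> (4,0) [heading=0, move]
RT 270: heading 0 -> 90
LT 90: heading 90 -> 180
FD 4: (4,0) -> (0,0) [heading=180, move]
RT 270: heading 180 -> 270
FD 13: (0,0) -> (0,-13) [heading=270, move]
RT 270: heading 270 -> 0
PU: pen up
FD 12: (0,-13) -> (12,-13) [heading=0, move]
Final: pos=(12,-13), heading=0, 0 segment(s) drawn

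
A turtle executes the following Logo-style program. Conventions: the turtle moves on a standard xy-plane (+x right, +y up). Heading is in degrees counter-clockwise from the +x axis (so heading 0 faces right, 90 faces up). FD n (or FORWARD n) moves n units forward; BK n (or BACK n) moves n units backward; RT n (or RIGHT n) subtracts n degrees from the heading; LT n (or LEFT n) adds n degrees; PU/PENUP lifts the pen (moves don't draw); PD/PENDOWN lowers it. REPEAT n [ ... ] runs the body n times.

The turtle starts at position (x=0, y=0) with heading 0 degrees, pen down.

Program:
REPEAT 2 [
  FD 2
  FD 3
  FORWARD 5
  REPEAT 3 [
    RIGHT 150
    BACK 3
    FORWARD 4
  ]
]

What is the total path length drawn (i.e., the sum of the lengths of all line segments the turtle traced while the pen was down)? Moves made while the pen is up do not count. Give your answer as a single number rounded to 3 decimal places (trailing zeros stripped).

Answer: 62

Derivation:
Executing turtle program step by step:
Start: pos=(0,0), heading=0, pen down
REPEAT 2 [
  -- iteration 1/2 --
  FD 2: (0,0) -> (2,0) [heading=0, draw]
  FD 3: (2,0) -> (5,0) [heading=0, draw]
  FD 5: (5,0) -> (10,0) [heading=0, draw]
  REPEAT 3 [
    -- iteration 1/3 --
    RT 150: heading 0 -> 210
    BK 3: (10,0) -> (12.598,1.5) [heading=210, draw]
    FD 4: (12.598,1.5) -> (9.134,-0.5) [heading=210, draw]
    -- iteration 2/3 --
    RT 150: heading 210 -> 60
    BK 3: (9.134,-0.5) -> (7.634,-3.098) [heading=60, draw]
    FD 4: (7.634,-3.098) -> (9.634,0.366) [heading=60, draw]
    -- iteration 3/3 --
    RT 150: heading 60 -> 270
    BK 3: (9.634,0.366) -> (9.634,3.366) [heading=270, draw]
    FD 4: (9.634,3.366) -> (9.634,-0.634) [heading=270, draw]
  ]
  -- iteration 2/2 --
  FD 2: (9.634,-0.634) -> (9.634,-2.634) [heading=270, draw]
  FD 3: (9.634,-2.634) -> (9.634,-5.634) [heading=270, draw]
  FD 5: (9.634,-5.634) -> (9.634,-10.634) [heading=270, draw]
  REPEAT 3 [
    -- iteration 1/3 --
    RT 150: heading 270 -> 120
    BK 3: (9.634,-10.634) -> (11.134,-13.232) [heading=120, draw]
    FD 4: (11.134,-13.232) -> (9.134,-9.768) [heading=120, draw]
    -- iteration 2/3 --
    RT 150: heading 120 -> 330
    BK 3: (9.134,-9.768) -> (6.536,-8.268) [heading=330, draw]
    FD 4: (6.536,-8.268) -> (10,-10.268) [heading=330, draw]
    -- iteration 3/3 --
    RT 150: heading 330 -> 180
    BK 3: (10,-10.268) -> (13,-10.268) [heading=180, draw]
    FD 4: (13,-10.268) -> (9,-10.268) [heading=180, draw]
  ]
]
Final: pos=(9,-10.268), heading=180, 18 segment(s) drawn

Segment lengths:
  seg 1: (0,0) -> (2,0), length = 2
  seg 2: (2,0) -> (5,0), length = 3
  seg 3: (5,0) -> (10,0), length = 5
  seg 4: (10,0) -> (12.598,1.5), length = 3
  seg 5: (12.598,1.5) -> (9.134,-0.5), length = 4
  seg 6: (9.134,-0.5) -> (7.634,-3.098), length = 3
  seg 7: (7.634,-3.098) -> (9.634,0.366), length = 4
  seg 8: (9.634,0.366) -> (9.634,3.366), length = 3
  seg 9: (9.634,3.366) -> (9.634,-0.634), length = 4
  seg 10: (9.634,-0.634) -> (9.634,-2.634), length = 2
  seg 11: (9.634,-2.634) -> (9.634,-5.634), length = 3
  seg 12: (9.634,-5.634) -> (9.634,-10.634), length = 5
  seg 13: (9.634,-10.634) -> (11.134,-13.232), length = 3
  seg 14: (11.134,-13.232) -> (9.134,-9.768), length = 4
  seg 15: (9.134,-9.768) -> (6.536,-8.268), length = 3
  seg 16: (6.536,-8.268) -> (10,-10.268), length = 4
  seg 17: (10,-10.268) -> (13,-10.268), length = 3
  seg 18: (13,-10.268) -> (9,-10.268), length = 4
Total = 62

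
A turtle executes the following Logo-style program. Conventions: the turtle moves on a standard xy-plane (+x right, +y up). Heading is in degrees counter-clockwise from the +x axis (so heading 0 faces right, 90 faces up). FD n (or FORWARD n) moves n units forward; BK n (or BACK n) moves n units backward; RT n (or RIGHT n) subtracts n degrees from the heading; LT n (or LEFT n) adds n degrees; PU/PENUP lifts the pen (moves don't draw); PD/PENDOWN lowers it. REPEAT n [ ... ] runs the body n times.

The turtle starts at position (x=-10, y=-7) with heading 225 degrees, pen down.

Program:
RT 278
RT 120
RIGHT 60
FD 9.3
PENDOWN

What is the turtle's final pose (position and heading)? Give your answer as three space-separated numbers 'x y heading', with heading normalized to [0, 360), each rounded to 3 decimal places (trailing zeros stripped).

Answer: -15.597 0.427 127

Derivation:
Executing turtle program step by step:
Start: pos=(-10,-7), heading=225, pen down
RT 278: heading 225 -> 307
RT 120: heading 307 -> 187
RT 60: heading 187 -> 127
FD 9.3: (-10,-7) -> (-15.597,0.427) [heading=127, draw]
PD: pen down
Final: pos=(-15.597,0.427), heading=127, 1 segment(s) drawn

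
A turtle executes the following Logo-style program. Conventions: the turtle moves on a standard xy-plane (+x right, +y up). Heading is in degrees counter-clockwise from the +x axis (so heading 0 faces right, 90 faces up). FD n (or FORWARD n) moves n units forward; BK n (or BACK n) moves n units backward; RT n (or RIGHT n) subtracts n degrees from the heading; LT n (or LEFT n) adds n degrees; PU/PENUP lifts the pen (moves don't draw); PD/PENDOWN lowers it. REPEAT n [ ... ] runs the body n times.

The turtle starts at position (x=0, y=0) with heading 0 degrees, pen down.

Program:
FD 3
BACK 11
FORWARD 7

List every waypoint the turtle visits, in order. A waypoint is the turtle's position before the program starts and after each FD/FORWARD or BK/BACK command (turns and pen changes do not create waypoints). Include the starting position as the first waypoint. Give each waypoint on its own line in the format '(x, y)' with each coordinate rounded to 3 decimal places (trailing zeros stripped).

Answer: (0, 0)
(3, 0)
(-8, 0)
(-1, 0)

Derivation:
Executing turtle program step by step:
Start: pos=(0,0), heading=0, pen down
FD 3: (0,0) -> (3,0) [heading=0, draw]
BK 11: (3,0) -> (-8,0) [heading=0, draw]
FD 7: (-8,0) -> (-1,0) [heading=0, draw]
Final: pos=(-1,0), heading=0, 3 segment(s) drawn
Waypoints (4 total):
(0, 0)
(3, 0)
(-8, 0)
(-1, 0)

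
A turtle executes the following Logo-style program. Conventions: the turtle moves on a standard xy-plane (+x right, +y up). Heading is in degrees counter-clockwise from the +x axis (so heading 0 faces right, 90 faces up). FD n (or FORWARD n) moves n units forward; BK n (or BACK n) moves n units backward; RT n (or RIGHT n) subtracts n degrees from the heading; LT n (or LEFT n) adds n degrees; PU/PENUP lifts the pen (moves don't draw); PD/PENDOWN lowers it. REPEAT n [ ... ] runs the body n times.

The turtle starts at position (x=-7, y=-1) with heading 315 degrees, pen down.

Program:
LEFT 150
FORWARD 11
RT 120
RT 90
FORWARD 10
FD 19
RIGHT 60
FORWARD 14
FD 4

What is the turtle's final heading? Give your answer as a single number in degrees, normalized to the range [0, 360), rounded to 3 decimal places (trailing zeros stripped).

Executing turtle program step by step:
Start: pos=(-7,-1), heading=315, pen down
LT 150: heading 315 -> 105
FD 11: (-7,-1) -> (-9.847,9.625) [heading=105, draw]
RT 120: heading 105 -> 345
RT 90: heading 345 -> 255
FD 10: (-9.847,9.625) -> (-12.435,-0.034) [heading=255, draw]
FD 19: (-12.435,-0.034) -> (-17.353,-18.387) [heading=255, draw]
RT 60: heading 255 -> 195
FD 14: (-17.353,-18.387) -> (-30.876,-22.01) [heading=195, draw]
FD 4: (-30.876,-22.01) -> (-34.739,-23.045) [heading=195, draw]
Final: pos=(-34.739,-23.045), heading=195, 5 segment(s) drawn

Answer: 195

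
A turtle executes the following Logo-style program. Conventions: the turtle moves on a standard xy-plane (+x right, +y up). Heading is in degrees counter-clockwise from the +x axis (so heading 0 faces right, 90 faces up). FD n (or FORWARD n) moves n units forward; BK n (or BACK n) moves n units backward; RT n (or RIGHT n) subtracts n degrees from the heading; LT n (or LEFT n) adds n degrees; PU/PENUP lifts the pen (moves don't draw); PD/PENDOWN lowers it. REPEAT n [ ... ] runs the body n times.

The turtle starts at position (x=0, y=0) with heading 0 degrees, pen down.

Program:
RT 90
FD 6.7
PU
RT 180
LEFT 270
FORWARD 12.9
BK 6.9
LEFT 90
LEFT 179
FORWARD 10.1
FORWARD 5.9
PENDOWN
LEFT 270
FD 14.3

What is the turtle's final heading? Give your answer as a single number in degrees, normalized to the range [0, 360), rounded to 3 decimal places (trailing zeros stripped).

Executing turtle program step by step:
Start: pos=(0,0), heading=0, pen down
RT 90: heading 0 -> 270
FD 6.7: (0,0) -> (0,-6.7) [heading=270, draw]
PU: pen up
RT 180: heading 270 -> 90
LT 270: heading 90 -> 0
FD 12.9: (0,-6.7) -> (12.9,-6.7) [heading=0, move]
BK 6.9: (12.9,-6.7) -> (6,-6.7) [heading=0, move]
LT 90: heading 0 -> 90
LT 179: heading 90 -> 269
FD 10.1: (6,-6.7) -> (5.824,-16.798) [heading=269, move]
FD 5.9: (5.824,-16.798) -> (5.721,-22.698) [heading=269, move]
PD: pen down
LT 270: heading 269 -> 179
FD 14.3: (5.721,-22.698) -> (-8.577,-22.448) [heading=179, draw]
Final: pos=(-8.577,-22.448), heading=179, 2 segment(s) drawn

Answer: 179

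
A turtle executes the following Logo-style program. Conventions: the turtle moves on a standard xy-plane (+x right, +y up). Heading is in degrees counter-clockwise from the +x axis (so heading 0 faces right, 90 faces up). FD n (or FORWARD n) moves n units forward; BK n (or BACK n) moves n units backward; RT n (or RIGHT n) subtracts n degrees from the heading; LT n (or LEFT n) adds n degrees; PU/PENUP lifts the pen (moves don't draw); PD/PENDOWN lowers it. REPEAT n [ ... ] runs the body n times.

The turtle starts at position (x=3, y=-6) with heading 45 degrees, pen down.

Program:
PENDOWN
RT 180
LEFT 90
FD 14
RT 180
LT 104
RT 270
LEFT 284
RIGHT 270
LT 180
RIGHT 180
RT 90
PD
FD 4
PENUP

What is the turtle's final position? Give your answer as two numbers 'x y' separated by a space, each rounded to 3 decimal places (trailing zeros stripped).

Answer: 11.73 -19.725

Derivation:
Executing turtle program step by step:
Start: pos=(3,-6), heading=45, pen down
PD: pen down
RT 180: heading 45 -> 225
LT 90: heading 225 -> 315
FD 14: (3,-6) -> (12.899,-15.899) [heading=315, draw]
RT 180: heading 315 -> 135
LT 104: heading 135 -> 239
RT 270: heading 239 -> 329
LT 284: heading 329 -> 253
RT 270: heading 253 -> 343
LT 180: heading 343 -> 163
RT 180: heading 163 -> 343
RT 90: heading 343 -> 253
PD: pen down
FD 4: (12.899,-15.899) -> (11.73,-19.725) [heading=253, draw]
PU: pen up
Final: pos=(11.73,-19.725), heading=253, 2 segment(s) drawn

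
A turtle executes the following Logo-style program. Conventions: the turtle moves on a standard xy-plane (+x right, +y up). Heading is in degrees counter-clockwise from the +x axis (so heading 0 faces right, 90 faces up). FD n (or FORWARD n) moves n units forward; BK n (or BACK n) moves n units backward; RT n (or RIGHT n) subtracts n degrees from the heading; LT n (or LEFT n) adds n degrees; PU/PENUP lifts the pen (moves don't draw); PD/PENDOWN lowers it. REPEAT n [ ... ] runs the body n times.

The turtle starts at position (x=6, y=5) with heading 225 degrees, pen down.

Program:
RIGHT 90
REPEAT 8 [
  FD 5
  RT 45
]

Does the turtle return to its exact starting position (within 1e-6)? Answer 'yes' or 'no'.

Executing turtle program step by step:
Start: pos=(6,5), heading=225, pen down
RT 90: heading 225 -> 135
REPEAT 8 [
  -- iteration 1/8 --
  FD 5: (6,5) -> (2.464,8.536) [heading=135, draw]
  RT 45: heading 135 -> 90
  -- iteration 2/8 --
  FD 5: (2.464,8.536) -> (2.464,13.536) [heading=90, draw]
  RT 45: heading 90 -> 45
  -- iteration 3/8 --
  FD 5: (2.464,13.536) -> (6,17.071) [heading=45, draw]
  RT 45: heading 45 -> 0
  -- iteration 4/8 --
  FD 5: (6,17.071) -> (11,17.071) [heading=0, draw]
  RT 45: heading 0 -> 315
  -- iteration 5/8 --
  FD 5: (11,17.071) -> (14.536,13.536) [heading=315, draw]
  RT 45: heading 315 -> 270
  -- iteration 6/8 --
  FD 5: (14.536,13.536) -> (14.536,8.536) [heading=270, draw]
  RT 45: heading 270 -> 225
  -- iteration 7/8 --
  FD 5: (14.536,8.536) -> (11,5) [heading=225, draw]
  RT 45: heading 225 -> 180
  -- iteration 8/8 --
  FD 5: (11,5) -> (6,5) [heading=180, draw]
  RT 45: heading 180 -> 135
]
Final: pos=(6,5), heading=135, 8 segment(s) drawn

Start position: (6, 5)
Final position: (6, 5)
Distance = 0; < 1e-6 -> CLOSED

Answer: yes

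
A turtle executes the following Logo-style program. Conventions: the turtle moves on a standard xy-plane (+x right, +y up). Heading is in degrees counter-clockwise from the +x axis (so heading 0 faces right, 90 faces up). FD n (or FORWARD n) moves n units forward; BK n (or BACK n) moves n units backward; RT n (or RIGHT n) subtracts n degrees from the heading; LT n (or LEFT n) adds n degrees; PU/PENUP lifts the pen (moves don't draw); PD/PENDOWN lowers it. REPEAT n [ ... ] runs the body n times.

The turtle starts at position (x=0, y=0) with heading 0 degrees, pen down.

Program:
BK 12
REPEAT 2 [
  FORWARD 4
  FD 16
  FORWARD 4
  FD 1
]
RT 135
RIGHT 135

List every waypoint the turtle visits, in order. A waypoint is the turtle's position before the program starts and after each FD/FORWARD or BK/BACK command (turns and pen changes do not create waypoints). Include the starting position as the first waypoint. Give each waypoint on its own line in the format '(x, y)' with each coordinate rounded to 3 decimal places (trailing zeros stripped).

Answer: (0, 0)
(-12, 0)
(-8, 0)
(8, 0)
(12, 0)
(13, 0)
(17, 0)
(33, 0)
(37, 0)
(38, 0)

Derivation:
Executing turtle program step by step:
Start: pos=(0,0), heading=0, pen down
BK 12: (0,0) -> (-12,0) [heading=0, draw]
REPEAT 2 [
  -- iteration 1/2 --
  FD 4: (-12,0) -> (-8,0) [heading=0, draw]
  FD 16: (-8,0) -> (8,0) [heading=0, draw]
  FD 4: (8,0) -> (12,0) [heading=0, draw]
  FD 1: (12,0) -> (13,0) [heading=0, draw]
  -- iteration 2/2 --
  FD 4: (13,0) -> (17,0) [heading=0, draw]
  FD 16: (17,0) -> (33,0) [heading=0, draw]
  FD 4: (33,0) -> (37,0) [heading=0, draw]
  FD 1: (37,0) -> (38,0) [heading=0, draw]
]
RT 135: heading 0 -> 225
RT 135: heading 225 -> 90
Final: pos=(38,0), heading=90, 9 segment(s) drawn
Waypoints (10 total):
(0, 0)
(-12, 0)
(-8, 0)
(8, 0)
(12, 0)
(13, 0)
(17, 0)
(33, 0)
(37, 0)
(38, 0)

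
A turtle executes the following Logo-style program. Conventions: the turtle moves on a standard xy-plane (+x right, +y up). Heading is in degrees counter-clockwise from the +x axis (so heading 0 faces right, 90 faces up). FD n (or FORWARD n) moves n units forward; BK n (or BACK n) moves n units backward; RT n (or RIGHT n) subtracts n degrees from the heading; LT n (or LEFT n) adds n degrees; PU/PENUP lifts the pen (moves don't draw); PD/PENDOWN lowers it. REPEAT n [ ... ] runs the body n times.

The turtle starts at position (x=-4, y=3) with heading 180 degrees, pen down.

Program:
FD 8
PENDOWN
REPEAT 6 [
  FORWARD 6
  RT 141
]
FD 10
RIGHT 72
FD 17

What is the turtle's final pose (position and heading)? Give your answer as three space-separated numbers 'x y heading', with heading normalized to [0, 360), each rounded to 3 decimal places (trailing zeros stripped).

Answer: 4.423 5.097 342

Derivation:
Executing turtle program step by step:
Start: pos=(-4,3), heading=180, pen down
FD 8: (-4,3) -> (-12,3) [heading=180, draw]
PD: pen down
REPEAT 6 [
  -- iteration 1/6 --
  FD 6: (-12,3) -> (-18,3) [heading=180, draw]
  RT 141: heading 180 -> 39
  -- iteration 2/6 --
  FD 6: (-18,3) -> (-13.337,6.776) [heading=39, draw]
  RT 141: heading 39 -> 258
  -- iteration 3/6 --
  FD 6: (-13.337,6.776) -> (-14.585,0.907) [heading=258, draw]
  RT 141: heading 258 -> 117
  -- iteration 4/6 --
  FD 6: (-14.585,0.907) -> (-17.309,6.253) [heading=117, draw]
  RT 141: heading 117 -> 336
  -- iteration 5/6 --
  FD 6: (-17.309,6.253) -> (-11.827,3.813) [heading=336, draw]
  RT 141: heading 336 -> 195
  -- iteration 6/6 --
  FD 6: (-11.827,3.813) -> (-17.623,2.26) [heading=195, draw]
  RT 141: heading 195 -> 54
]
FD 10: (-17.623,2.26) -> (-11.745,10.35) [heading=54, draw]
RT 72: heading 54 -> 342
FD 17: (-11.745,10.35) -> (4.423,5.097) [heading=342, draw]
Final: pos=(4.423,5.097), heading=342, 9 segment(s) drawn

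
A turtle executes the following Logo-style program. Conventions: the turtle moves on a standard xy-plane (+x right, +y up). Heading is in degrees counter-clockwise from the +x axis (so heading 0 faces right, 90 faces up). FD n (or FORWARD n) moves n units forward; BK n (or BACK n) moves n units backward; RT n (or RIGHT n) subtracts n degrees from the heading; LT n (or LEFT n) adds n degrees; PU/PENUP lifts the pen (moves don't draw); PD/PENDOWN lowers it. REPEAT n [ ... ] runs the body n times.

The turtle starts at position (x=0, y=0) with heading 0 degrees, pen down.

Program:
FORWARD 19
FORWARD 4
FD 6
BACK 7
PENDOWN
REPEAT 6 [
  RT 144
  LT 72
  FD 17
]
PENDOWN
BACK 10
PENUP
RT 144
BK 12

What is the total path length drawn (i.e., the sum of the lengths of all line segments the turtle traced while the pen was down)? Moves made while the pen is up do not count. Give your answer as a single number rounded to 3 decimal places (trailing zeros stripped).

Executing turtle program step by step:
Start: pos=(0,0), heading=0, pen down
FD 19: (0,0) -> (19,0) [heading=0, draw]
FD 4: (19,0) -> (23,0) [heading=0, draw]
FD 6: (23,0) -> (29,0) [heading=0, draw]
BK 7: (29,0) -> (22,0) [heading=0, draw]
PD: pen down
REPEAT 6 [
  -- iteration 1/6 --
  RT 144: heading 0 -> 216
  LT 72: heading 216 -> 288
  FD 17: (22,0) -> (27.253,-16.168) [heading=288, draw]
  -- iteration 2/6 --
  RT 144: heading 288 -> 144
  LT 72: heading 144 -> 216
  FD 17: (27.253,-16.168) -> (13.5,-26.16) [heading=216, draw]
  -- iteration 3/6 --
  RT 144: heading 216 -> 72
  LT 72: heading 72 -> 144
  FD 17: (13.5,-26.16) -> (-0.253,-16.168) [heading=144, draw]
  -- iteration 4/6 --
  RT 144: heading 144 -> 0
  LT 72: heading 0 -> 72
  FD 17: (-0.253,-16.168) -> (5,0) [heading=72, draw]
  -- iteration 5/6 --
  RT 144: heading 72 -> 288
  LT 72: heading 288 -> 0
  FD 17: (5,0) -> (22,0) [heading=0, draw]
  -- iteration 6/6 --
  RT 144: heading 0 -> 216
  LT 72: heading 216 -> 288
  FD 17: (22,0) -> (27.253,-16.168) [heading=288, draw]
]
PD: pen down
BK 10: (27.253,-16.168) -> (24.163,-6.657) [heading=288, draw]
PU: pen up
RT 144: heading 288 -> 144
BK 12: (24.163,-6.657) -> (33.871,-13.711) [heading=144, move]
Final: pos=(33.871,-13.711), heading=144, 11 segment(s) drawn

Segment lengths:
  seg 1: (0,0) -> (19,0), length = 19
  seg 2: (19,0) -> (23,0), length = 4
  seg 3: (23,0) -> (29,0), length = 6
  seg 4: (29,0) -> (22,0), length = 7
  seg 5: (22,0) -> (27.253,-16.168), length = 17
  seg 6: (27.253,-16.168) -> (13.5,-26.16), length = 17
  seg 7: (13.5,-26.16) -> (-0.253,-16.168), length = 17
  seg 8: (-0.253,-16.168) -> (5,0), length = 17
  seg 9: (5,0) -> (22,0), length = 17
  seg 10: (22,0) -> (27.253,-16.168), length = 17
  seg 11: (27.253,-16.168) -> (24.163,-6.657), length = 10
Total = 148

Answer: 148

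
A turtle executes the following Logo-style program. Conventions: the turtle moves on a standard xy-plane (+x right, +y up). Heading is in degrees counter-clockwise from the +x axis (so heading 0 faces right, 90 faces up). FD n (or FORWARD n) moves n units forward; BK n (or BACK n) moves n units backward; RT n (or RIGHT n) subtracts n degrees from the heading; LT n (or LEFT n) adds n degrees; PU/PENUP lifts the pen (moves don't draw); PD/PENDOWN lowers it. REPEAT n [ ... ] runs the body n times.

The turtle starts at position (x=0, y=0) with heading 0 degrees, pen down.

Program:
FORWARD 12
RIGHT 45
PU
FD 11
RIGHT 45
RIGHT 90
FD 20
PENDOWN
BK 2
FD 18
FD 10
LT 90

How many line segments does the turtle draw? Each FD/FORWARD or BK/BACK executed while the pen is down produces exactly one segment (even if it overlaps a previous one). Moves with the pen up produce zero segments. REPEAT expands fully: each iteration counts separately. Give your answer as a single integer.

Answer: 4

Derivation:
Executing turtle program step by step:
Start: pos=(0,0), heading=0, pen down
FD 12: (0,0) -> (12,0) [heading=0, draw]
RT 45: heading 0 -> 315
PU: pen up
FD 11: (12,0) -> (19.778,-7.778) [heading=315, move]
RT 45: heading 315 -> 270
RT 90: heading 270 -> 180
FD 20: (19.778,-7.778) -> (-0.222,-7.778) [heading=180, move]
PD: pen down
BK 2: (-0.222,-7.778) -> (1.778,-7.778) [heading=180, draw]
FD 18: (1.778,-7.778) -> (-16.222,-7.778) [heading=180, draw]
FD 10: (-16.222,-7.778) -> (-26.222,-7.778) [heading=180, draw]
LT 90: heading 180 -> 270
Final: pos=(-26.222,-7.778), heading=270, 4 segment(s) drawn
Segments drawn: 4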